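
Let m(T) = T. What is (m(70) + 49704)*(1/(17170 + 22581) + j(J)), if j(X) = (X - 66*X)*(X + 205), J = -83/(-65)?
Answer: -2201875174713426/2583815 ≈ -8.5218e+8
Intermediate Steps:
J = 83/65 (J = -83*(-1/65) = 83/65 ≈ 1.2769)
j(X) = -65*X*(205 + X) (j(X) = (-65*X)*(205 + X) = -65*X*(205 + X))
(m(70) + 49704)*(1/(17170 + 22581) + j(J)) = (70 + 49704)*(1/(17170 + 22581) - 65*83/65*(205 + 83/65)) = 49774*(1/39751 - 65*83/65*13408/65) = 49774*(1/39751 - 1112864/65) = 49774*(-44237456799/2583815) = -2201875174713426/2583815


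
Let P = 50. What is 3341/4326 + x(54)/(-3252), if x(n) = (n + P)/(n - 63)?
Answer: 8186191/10551114 ≈ 0.77586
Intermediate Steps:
x(n) = (50 + n)/(-63 + n) (x(n) = (n + 50)/(n - 63) = (50 + n)/(-63 + n))
3341/4326 + x(54)/(-3252) = 3341/4326 + ((50 + 54)/(-63 + 54))/(-3252) = 3341*(1/4326) + (104/(-9))*(-1/3252) = 3341/4326 - 1/9*104*(-1/3252) = 3341/4326 - 104/9*(-1/3252) = 3341/4326 + 26/7317 = 8186191/10551114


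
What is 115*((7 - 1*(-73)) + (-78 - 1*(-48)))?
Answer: 5750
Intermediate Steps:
115*((7 - 1*(-73)) + (-78 - 1*(-48))) = 115*((7 + 73) + (-78 + 48)) = 115*(80 - 30) = 115*50 = 5750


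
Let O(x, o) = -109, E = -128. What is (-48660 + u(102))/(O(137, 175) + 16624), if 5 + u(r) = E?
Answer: -48793/16515 ≈ -2.9545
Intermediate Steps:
u(r) = -133 (u(r) = -5 - 128 = -133)
(-48660 + u(102))/(O(137, 175) + 16624) = (-48660 - 133)/(-109 + 16624) = -48793/16515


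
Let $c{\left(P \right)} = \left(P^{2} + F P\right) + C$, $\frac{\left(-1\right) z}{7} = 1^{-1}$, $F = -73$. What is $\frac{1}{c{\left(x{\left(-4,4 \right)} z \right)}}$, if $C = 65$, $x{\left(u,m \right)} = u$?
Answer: $- \frac{1}{1195} \approx -0.00083682$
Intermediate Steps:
$z = -7$ ($z = - \frac{7}{1} = \left(-7\right) 1 = -7$)
$c{\left(P \right)} = 65 + P^{2} - 73 P$ ($c{\left(P \right)} = \left(P^{2} - 73 P\right) + 65 = 65 + P^{2} - 73 P$)
$\frac{1}{c{\left(x{\left(-4,4 \right)} z \right)}} = \frac{1}{65 + \left(\left(-4\right) \left(-7\right)\right)^{2} - 73 \left(\left(-4\right) \left(-7\right)\right)} = \frac{1}{65 + 28^{2} - 2044} = \frac{1}{65 + 784 - 2044} = \frac{1}{-1195} = - \frac{1}{1195}$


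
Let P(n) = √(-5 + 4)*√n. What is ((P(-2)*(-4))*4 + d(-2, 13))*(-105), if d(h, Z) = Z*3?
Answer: -4095 - 1680*√2 ≈ -6470.9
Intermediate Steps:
d(h, Z) = 3*Z
P(n) = I*√n (P(n) = √(-1)*√n = I*√n)
((P(-2)*(-4))*4 + d(-2, 13))*(-105) = (((I*√(-2))*(-4))*4 + 3*13)*(-105) = (((I*(I*√2))*(-4))*4 + 39)*(-105) = ((-√2*(-4))*4 + 39)*(-105) = ((4*√2)*4 + 39)*(-105) = (16*√2 + 39)*(-105) = (39 + 16*√2)*(-105) = -4095 - 1680*√2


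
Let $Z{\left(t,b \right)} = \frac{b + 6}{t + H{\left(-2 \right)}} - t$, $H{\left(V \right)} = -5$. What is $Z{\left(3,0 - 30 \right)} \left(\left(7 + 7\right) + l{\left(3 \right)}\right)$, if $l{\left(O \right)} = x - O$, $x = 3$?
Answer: $126$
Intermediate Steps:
$l{\left(O \right)} = 3 - O$
$Z{\left(t,b \right)} = - t + \frac{6 + b}{-5 + t}$ ($Z{\left(t,b \right)} = \frac{b + 6}{t - 5} - t = \frac{6 + b}{-5 + t} - t = - t + \frac{6 + b}{-5 + t}$)
$Z{\left(3,0 - 30 \right)} \left(\left(7 + 7\right) + l{\left(3 \right)}\right) = \frac{6 + \left(0 - 30\right) - 3^{2} + 5 \cdot 3}{-5 + 3} \left(\left(7 + 7\right) + \left(3 - 3\right)\right) = \frac{6 + \left(0 - 30\right) - 9 + 15}{-2} \left(14 + \left(3 - 3\right)\right) = - \frac{6 - 30 - 9 + 15}{2} \left(14 + 0\right) = \left(- \frac{1}{2}\right) \left(-18\right) 14 = 9 \cdot 14 = 126$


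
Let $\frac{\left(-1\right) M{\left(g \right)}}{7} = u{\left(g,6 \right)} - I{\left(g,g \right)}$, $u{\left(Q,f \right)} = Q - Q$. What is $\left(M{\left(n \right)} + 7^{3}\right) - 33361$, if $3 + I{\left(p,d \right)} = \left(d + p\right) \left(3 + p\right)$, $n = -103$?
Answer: $111161$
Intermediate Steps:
$I{\left(p,d \right)} = -3 + \left(3 + p\right) \left(d + p\right)$ ($I{\left(p,d \right)} = -3 + \left(d + p\right) \left(3 + p\right) = -3 + \left(3 + p\right) \left(d + p\right)$)
$u{\left(Q,f \right)} = 0$
$M{\left(g \right)} = -21 + 14 g^{2} + 42 g$ ($M{\left(g \right)} = - 7 \left(0 - \left(-3 + g^{2} + 3 g + 3 g + g g\right)\right) = - 7 \left(0 - \left(-3 + g^{2} + 3 g + 3 g + g^{2}\right)\right) = - 7 \left(0 - \left(-3 + 2 g^{2} + 6 g\right)\right) = - 7 \left(3 - 6 g - 2 g^{2}\right) = -21 + 14 g^{2} + 42 g$)
$\left(M{\left(n \right)} + 7^{3}\right) - 33361 = \left(\left(-21 + 14 \left(-103\right)^{2} + 42 \left(-103\right)\right) + 7^{3}\right) - 33361 = \left(\left(-21 + 14 \cdot 10609 - 4326\right) + 343\right) - 33361 = \left(\left(-21 + 148526 - 4326\right) + 343\right) - 33361 = \left(144179 + 343\right) - 33361 = 144522 - 33361 = 111161$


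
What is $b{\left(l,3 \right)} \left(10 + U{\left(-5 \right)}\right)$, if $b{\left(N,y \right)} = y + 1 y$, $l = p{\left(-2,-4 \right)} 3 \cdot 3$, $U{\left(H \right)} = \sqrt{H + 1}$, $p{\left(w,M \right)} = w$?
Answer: $60 + 12 i \approx 60.0 + 12.0 i$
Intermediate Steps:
$U{\left(H \right)} = \sqrt{1 + H}$
$l = -18$ ($l = \left(-2\right) 3 \cdot 3 = \left(-6\right) 3 = -18$)
$b{\left(N,y \right)} = 2 y$ ($b{\left(N,y \right)} = y + y = 2 y$)
$b{\left(l,3 \right)} \left(10 + U{\left(-5 \right)}\right) = 2 \cdot 3 \left(10 + \sqrt{1 - 5}\right) = 6 \left(10 + \sqrt{-4}\right) = 6 \left(10 + 2 i\right) = 60 + 12 i$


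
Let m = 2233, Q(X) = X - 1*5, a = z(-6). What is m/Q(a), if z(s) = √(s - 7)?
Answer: -11165/38 - 2233*I*√13/38 ≈ -293.82 - 211.87*I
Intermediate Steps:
z(s) = √(-7 + s)
a = I*√13 (a = √(-7 - 6) = √(-13) = I*√13 ≈ 3.6056*I)
Q(X) = -5 + X (Q(X) = X - 5 = -5 + X)
m/Q(a) = 2233/(-5 + I*√13)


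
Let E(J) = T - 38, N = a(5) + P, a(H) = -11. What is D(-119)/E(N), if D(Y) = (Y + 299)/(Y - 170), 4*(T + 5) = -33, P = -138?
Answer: 144/11849 ≈ 0.012153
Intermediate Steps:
T = -53/4 (T = -5 + (¼)*(-33) = -5 - 33/4 = -53/4 ≈ -13.250)
N = -149 (N = -11 - 138 = -149)
D(Y) = (299 + Y)/(-170 + Y)
E(J) = -205/4 (E(J) = -53/4 - 38 = -205/4)
D(-119)/E(N) = ((299 - 119)/(-170 - 119))/(-205/4) = (180/(-289))*(-4/205) = -1/289*180*(-4/205) = -180/289*(-4/205) = 144/11849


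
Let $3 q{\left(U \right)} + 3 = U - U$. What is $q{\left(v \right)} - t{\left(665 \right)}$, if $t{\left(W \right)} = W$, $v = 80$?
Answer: $-666$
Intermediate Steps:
$q{\left(U \right)} = -1$ ($q{\left(U \right)} = -1 + \frac{U - U}{3} = -1 + \frac{1}{3} \cdot 0 = -1 + 0 = -1$)
$q{\left(v \right)} - t{\left(665 \right)} = -1 - 665 = -666$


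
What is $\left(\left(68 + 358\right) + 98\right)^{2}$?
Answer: $274576$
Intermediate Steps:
$\left(\left(68 + 358\right) + 98\right)^{2} = \left(426 + 98\right)^{2} = 524^{2} = 274576$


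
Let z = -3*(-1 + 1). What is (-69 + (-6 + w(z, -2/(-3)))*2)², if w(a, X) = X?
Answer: 57121/9 ≈ 6346.8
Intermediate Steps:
z = 0 (z = -3*0 = 0)
(-69 + (-6 + w(z, -2/(-3)))*2)² = (-69 + (-6 - 2/(-3))*2)² = (-69 + (-6 - 2*(-⅓))*2)² = (-69 + (-6 + ⅔)*2)² = (-69 - 16/3*2)² = (-69 - 32/3)² = (-239/3)² = 57121/9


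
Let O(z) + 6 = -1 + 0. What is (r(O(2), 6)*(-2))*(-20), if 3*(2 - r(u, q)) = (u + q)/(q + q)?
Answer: 730/9 ≈ 81.111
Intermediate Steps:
O(z) = -7 (O(z) = -6 + (-1 + 0) = -6 - 1 = -7)
r(u, q) = 2 - (q + u)/(6*q) (r(u, q) = 2 - (u + q)/(3*(q + q)) = 2 - (q + u)/(3*(2*q)) = 2 - (q + u)*1/(2*q)/3 = 2 - (q + u)/(6*q))
(r(O(2), 6)*(-2))*(-20) = (((⅙)*(-1*(-7) + 11*6)/6)*(-2))*(-20) = (((⅙)*(⅙)*(7 + 66))*(-2))*(-20) = (((⅙)*(⅙)*73)*(-2))*(-20) = ((73/36)*(-2))*(-20) = -73/18*(-20) = 730/9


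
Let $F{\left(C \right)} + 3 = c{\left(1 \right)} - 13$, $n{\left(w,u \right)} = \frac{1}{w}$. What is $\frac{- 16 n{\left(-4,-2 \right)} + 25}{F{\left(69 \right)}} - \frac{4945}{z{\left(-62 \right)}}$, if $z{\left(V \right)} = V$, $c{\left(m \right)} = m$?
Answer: $\frac{72377}{930} \approx 77.825$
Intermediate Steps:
$F{\left(C \right)} = -15$ ($F{\left(C \right)} = -3 + \left(1 - 13\right) = -3 - 12 = -15$)
$\frac{- 16 n{\left(-4,-2 \right)} + 25}{F{\left(69 \right)}} - \frac{4945}{z{\left(-62 \right)}} = \frac{- \frac{16}{-4} + 25}{-15} - \frac{4945}{-62} = \left(\left(-16\right) \left(- \frac{1}{4}\right) + 25\right) \left(- \frac{1}{15}\right) - - \frac{4945}{62} = \left(4 + 25\right) \left(- \frac{1}{15}\right) + \frac{4945}{62} = 29 \left(- \frac{1}{15}\right) + \frac{4945}{62} = - \frac{29}{15} + \frac{4945}{62} = \frac{72377}{930}$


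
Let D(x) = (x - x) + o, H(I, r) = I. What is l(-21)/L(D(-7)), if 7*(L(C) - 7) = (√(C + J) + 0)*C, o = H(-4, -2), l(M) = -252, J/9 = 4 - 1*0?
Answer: -86436/1889 - 28224*√2/1889 ≈ -66.888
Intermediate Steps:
J = 36 (J = 9*(4 - 1*0) = 9*(4 + 0) = 9*4 = 36)
o = -4
D(x) = -4 (D(x) = (x - x) - 4 = 0 - 4 = -4)
L(C) = 7 + C*√(36 + C)/7 (L(C) = 7 + ((√(C + 36) + 0)*C)/7 = 7 + ((√(36 + C) + 0)*C)/7 = 7 + (√(36 + C)*C)/7 = 7 + (C*√(36 + C))/7 = 7 + C*√(36 + C)/7)
l(-21)/L(D(-7)) = -252/(7 + (⅐)*(-4)*√(36 - 4)) = -252/(7 + (⅐)*(-4)*√32) = -252/(7 + (⅐)*(-4)*(4*√2)) = -252/(7 - 16*√2/7)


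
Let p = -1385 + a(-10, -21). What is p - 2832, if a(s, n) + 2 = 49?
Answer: -4170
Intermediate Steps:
a(s, n) = 47 (a(s, n) = -2 + 49 = 47)
p = -1338 (p = -1385 + 47 = -1338)
p - 2832 = -1338 - 2832 = -4170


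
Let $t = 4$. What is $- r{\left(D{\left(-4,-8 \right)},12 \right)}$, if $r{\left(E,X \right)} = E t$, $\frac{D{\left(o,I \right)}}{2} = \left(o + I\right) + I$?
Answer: $160$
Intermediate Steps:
$D{\left(o,I \right)} = 2 o + 4 I$ ($D{\left(o,I \right)} = 2 \left(\left(o + I\right) + I\right) = 2 \left(\left(I + o\right) + I\right) = 2 \left(o + 2 I\right) = 2 o + 4 I$)
$r{\left(E,X \right)} = 4 E$ ($r{\left(E,X \right)} = E 4 = 4 E$)
$- r{\left(D{\left(-4,-8 \right)},12 \right)} = - 4 \left(2 \left(-4\right) + 4 \left(-8\right)\right) = - 4 \left(-8 - 32\right) = - 4 \left(-40\right) = \left(-1\right) \left(-160\right) = 160$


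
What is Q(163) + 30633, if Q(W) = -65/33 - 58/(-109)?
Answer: 110181730/3597 ≈ 30632.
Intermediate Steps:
Q(W) = -5171/3597 (Q(W) = -65*1/33 - 58*(-1/109) = -65/33 + 58/109 = -5171/3597)
Q(163) + 30633 = -5171/3597 + 30633 = 110181730/3597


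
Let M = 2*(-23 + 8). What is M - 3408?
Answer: -3438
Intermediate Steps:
M = -30 (M = 2*(-15) = -30)
M - 3408 = -30 - 3408 = -3438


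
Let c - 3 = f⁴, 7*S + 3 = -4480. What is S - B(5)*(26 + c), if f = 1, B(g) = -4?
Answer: -3643/7 ≈ -520.43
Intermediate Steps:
S = -4483/7 (S = -3/7 + (⅐)*(-4480) = -3/7 - 640 = -4483/7 ≈ -640.43)
c = 4 (c = 3 + 1⁴ = 3 + 1 = 4)
S - B(5)*(26 + c) = -4483/7 - (-4)*(26 + 4) = -4483/7 - (-4)*30 = -4483/7 - 1*(-120) = -4483/7 + 120 = -3643/7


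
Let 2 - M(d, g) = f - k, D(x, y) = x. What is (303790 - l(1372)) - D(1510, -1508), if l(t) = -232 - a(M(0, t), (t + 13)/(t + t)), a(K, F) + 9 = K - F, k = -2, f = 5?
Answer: 830053127/2744 ≈ 3.0250e+5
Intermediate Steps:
M(d, g) = -5 (M(d, g) = 2 - (5 - 1*(-2)) = 2 - (5 + 2) = 2 - 1*7 = 2 - 7 = -5)
a(K, F) = -9 + K - F (a(K, F) = -9 + (K - F) = -9 + K - F)
l(t) = -218 + (13 + t)/(2*t) (l(t) = -232 - (-9 - 5 - (t + 13)/(t + t)) = -232 - (-9 - 5 - (13 + t)/(2*t)) = -232 - (-14 - (13 + t)/(2*t)) = -232 + (14 + (13 + t)/(2*t)) = -218 + (13 + t)/(2*t))
(303790 - l(1372)) - D(1510, -1508) = (303790 - (13 - 435*1372)/(2*1372)) - 1*1510 = (303790 - (13 - 596820)/(2*1372)) - 1510 = (303790 - (-596807)/(2*1372)) - 1510 = (303790 - 1*(-596807/2744)) - 1510 = (303790 + 596807/2744) - 1510 = 834196567/2744 - 1510 = 830053127/2744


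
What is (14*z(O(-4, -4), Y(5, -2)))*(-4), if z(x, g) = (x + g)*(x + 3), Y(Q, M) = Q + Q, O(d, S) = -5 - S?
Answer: -1008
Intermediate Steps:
Y(Q, M) = 2*Q
z(x, g) = (3 + x)*(g + x) (z(x, g) = (g + x)*(3 + x) = (3 + x)*(g + x))
(14*z(O(-4, -4), Y(5, -2)))*(-4) = (14*((-5 - 1*(-4))² + 3*(2*5) + 3*(-5 - 1*(-4)) + (2*5)*(-5 - 1*(-4))))*(-4) = (14*((-5 + 4)² + 3*10 + 3*(-5 + 4) + 10*(-5 + 4)))*(-4) = (14*((-1)² + 30 + 3*(-1) + 10*(-1)))*(-4) = (14*(1 + 30 - 3 - 10))*(-4) = (14*18)*(-4) = 252*(-4) = -1008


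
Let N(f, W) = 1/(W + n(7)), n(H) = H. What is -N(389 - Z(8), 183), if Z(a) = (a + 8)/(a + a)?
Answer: -1/190 ≈ -0.0052632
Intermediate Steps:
Z(a) = (8 + a)/(2*a) (Z(a) = (8 + a)/((2*a)) = (8 + a)*(1/(2*a)) = (8 + a)/(2*a))
N(f, W) = 1/(7 + W) (N(f, W) = 1/(W + 7) = 1/(7 + W))
-N(389 - Z(8), 183) = -1/(7 + 183) = -1/190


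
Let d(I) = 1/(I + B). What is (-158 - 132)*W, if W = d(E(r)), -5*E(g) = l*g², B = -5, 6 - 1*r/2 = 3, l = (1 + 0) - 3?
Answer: -1450/47 ≈ -30.851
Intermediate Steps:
l = -2 (l = 1 - 3 = -2)
r = 6 (r = 12 - 2*3 = 12 - 6 = 6)
E(g) = 2*g²/5 (E(g) = -(-2)*g²/5 = 2*g²/5)
d(I) = 1/(-5 + I) (d(I) = 1/(I - 5) = 1/(-5 + I))
W = 5/47 (W = 1/(-5 + (⅖)*6²) = 1/(-5 + (⅖)*36) = 1/(-5 + 72/5) = 1/(47/5) = 5/47 ≈ 0.10638)
(-158 - 132)*W = (-158 - 132)*(5/47) = -290*5/47 = -1450/47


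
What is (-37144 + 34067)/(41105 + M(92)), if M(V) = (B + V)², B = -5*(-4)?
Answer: -3077/53649 ≈ -0.057354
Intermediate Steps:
B = 20
M(V) = (20 + V)²
(-37144 + 34067)/(41105 + M(92)) = (-37144 + 34067)/(41105 + (20 + 92)²) = -3077/(41105 + 112²) = -3077/(41105 + 12544) = -3077/53649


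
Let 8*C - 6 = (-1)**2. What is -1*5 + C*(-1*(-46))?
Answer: 141/4 ≈ 35.250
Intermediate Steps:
C = 7/8 (C = 3/4 + (1/8)*(-1)**2 = 3/4 + (1/8)*1 = 3/4 + 1/8 = 7/8 ≈ 0.87500)
-1*5 + C*(-1*(-46)) = -1*5 + 7*(-1*(-46))/8 = -5 + (7/8)*46 = -5 + 161/4 = 141/4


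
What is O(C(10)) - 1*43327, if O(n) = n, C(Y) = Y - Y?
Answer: -43327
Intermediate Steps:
C(Y) = 0
O(C(10)) - 1*43327 = 0 - 1*43327 = 0 - 43327 = -43327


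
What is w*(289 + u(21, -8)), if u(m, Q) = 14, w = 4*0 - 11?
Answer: -3333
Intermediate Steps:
w = -11 (w = 0 - 11 = -11)
w*(289 + u(21, -8)) = -11*(289 + 14) = -11*303 = -3333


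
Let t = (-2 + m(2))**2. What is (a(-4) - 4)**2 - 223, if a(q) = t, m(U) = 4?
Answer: -223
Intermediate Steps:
t = 4 (t = (-2 + 4)**2 = 2**2 = 4)
a(q) = 4
(a(-4) - 4)**2 - 223 = (4 - 4)**2 - 223 = 0**2 - 223 = 0 - 223 = -223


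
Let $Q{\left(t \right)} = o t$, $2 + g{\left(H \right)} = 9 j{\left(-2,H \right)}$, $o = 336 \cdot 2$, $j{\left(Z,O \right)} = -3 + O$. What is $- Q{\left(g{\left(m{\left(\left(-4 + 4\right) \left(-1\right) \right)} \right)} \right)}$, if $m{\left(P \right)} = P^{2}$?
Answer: $19488$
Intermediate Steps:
$o = 672$
$g{\left(H \right)} = -29 + 9 H$ ($g{\left(H \right)} = -2 + 9 \left(-3 + H\right) = -2 + \left(-27 + 9 H\right) = -29 + 9 H$)
$Q{\left(t \right)} = 672 t$
$- Q{\left(g{\left(m{\left(\left(-4 + 4\right) \left(-1\right) \right)} \right)} \right)} = - 672 \left(-29 + 9 \left(\left(-4 + 4\right) \left(-1\right)\right)^{2}\right) = - 672 \left(-29 + 9 \left(0 \left(-1\right)\right)^{2}\right) = - 672 \left(-29 + 9 \cdot 0^{2}\right) = - 672 \left(-29 + 9 \cdot 0\right) = - 672 \left(-29 + 0\right) = - 672 \left(-29\right) = \left(-1\right) \left(-19488\right) = 19488$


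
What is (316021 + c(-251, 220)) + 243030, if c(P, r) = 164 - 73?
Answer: 559142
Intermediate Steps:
c(P, r) = 91
(316021 + c(-251, 220)) + 243030 = (316021 + 91) + 243030 = 316112 + 243030 = 559142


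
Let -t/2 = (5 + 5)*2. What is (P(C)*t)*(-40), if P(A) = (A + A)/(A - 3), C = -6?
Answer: 6400/3 ≈ 2133.3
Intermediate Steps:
t = -40 (t = -2*(5 + 5)*2 = -20*2 = -2*20 = -40)
P(A) = 2*A/(-3 + A) (P(A) = (2*A)/(-3 + A) = 2*A/(-3 + A))
(P(C)*t)*(-40) = ((2*(-6)/(-3 - 6))*(-40))*(-40) = ((2*(-6)/(-9))*(-40))*(-40) = ((2*(-6)*(-⅑))*(-40))*(-40) = ((4/3)*(-40))*(-40) = -160/3*(-40) = 6400/3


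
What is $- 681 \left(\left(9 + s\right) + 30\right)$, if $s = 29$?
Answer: $-46308$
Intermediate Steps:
$- 681 \left(\left(9 + s\right) + 30\right) = - 681 \left(\left(9 + 29\right) + 30\right) = - 681 \left(38 + 30\right) = \left(-681\right) 68 = -46308$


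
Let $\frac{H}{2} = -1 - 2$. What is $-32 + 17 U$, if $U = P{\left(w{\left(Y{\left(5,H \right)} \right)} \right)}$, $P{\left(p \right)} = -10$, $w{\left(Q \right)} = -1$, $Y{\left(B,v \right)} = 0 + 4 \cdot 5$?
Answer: $-202$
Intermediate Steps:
$H = -6$ ($H = 2 \left(-1 - 2\right) = 2 \left(-3\right) = -6$)
$Y{\left(B,v \right)} = 20$ ($Y{\left(B,v \right)} = 0 + 20 = 20$)
$U = -10$
$-32 + 17 U = -32 + 17 \left(-10\right) = -32 - 170 = -202$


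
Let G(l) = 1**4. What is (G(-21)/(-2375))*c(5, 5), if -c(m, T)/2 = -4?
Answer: -8/2375 ≈ -0.0033684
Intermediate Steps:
G(l) = 1
c(m, T) = 8 (c(m, T) = -2*(-4) = 8)
(G(-21)/(-2375))*c(5, 5) = (1/(-2375))*8 = (1*(-1/2375))*8 = -1/2375*8 = -8/2375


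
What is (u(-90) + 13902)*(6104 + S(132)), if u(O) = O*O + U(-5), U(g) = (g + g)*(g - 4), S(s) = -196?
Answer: 130519536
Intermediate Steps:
U(g) = 2*g*(-4 + g) (U(g) = (2*g)*(-4 + g) = 2*g*(-4 + g))
u(O) = 90 + O² (u(O) = O*O + 2*(-5)*(-4 - 5) = O² + 2*(-5)*(-9) = O² + 90 = 90 + O²)
(u(-90) + 13902)*(6104 + S(132)) = ((90 + (-90)²) + 13902)*(6104 - 196) = ((90 + 8100) + 13902)*5908 = (8190 + 13902)*5908 = 22092*5908 = 130519536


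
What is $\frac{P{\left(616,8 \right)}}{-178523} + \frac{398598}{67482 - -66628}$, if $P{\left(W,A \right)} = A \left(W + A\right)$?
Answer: $\frac{35244716817}{11970859765} \approx 2.9442$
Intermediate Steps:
$P{\left(W,A \right)} = A \left(A + W\right)$
$\frac{P{\left(616,8 \right)}}{-178523} + \frac{398598}{67482 - -66628} = \frac{8 \left(8 + 616\right)}{-178523} + \frac{398598}{67482 - -66628} = 8 \cdot 624 \left(- \frac{1}{178523}\right) + \frac{398598}{67482 + 66628} = 4992 \left(- \frac{1}{178523}\right) + \frac{398598}{134110} = - \frac{4992}{178523} + 398598 \cdot \frac{1}{134110} = - \frac{4992}{178523} + \frac{199299}{67055} = \frac{35244716817}{11970859765}$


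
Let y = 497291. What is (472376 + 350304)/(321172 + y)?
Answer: 822680/818463 ≈ 1.0052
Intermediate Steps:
(472376 + 350304)/(321172 + y) = (472376 + 350304)/(321172 + 497291) = 822680/818463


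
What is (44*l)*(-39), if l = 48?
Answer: -82368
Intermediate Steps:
(44*l)*(-39) = (44*48)*(-39) = 2112*(-39) = -82368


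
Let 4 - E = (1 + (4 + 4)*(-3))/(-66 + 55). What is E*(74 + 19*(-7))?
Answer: -1239/11 ≈ -112.64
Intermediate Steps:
E = 21/11 (E = 4 - (1 + (4 + 4)*(-3))/(-66 + 55) = 4 - (1 + 8*(-3))/(-11) = 4 - (1 - 24)*(-1)/11 = 4 - (-23)*(-1)/11 = 4 - 1*23/11 = 4 - 23/11 = 21/11 ≈ 1.9091)
E*(74 + 19*(-7)) = 21*(74 + 19*(-7))/11 = 21*(74 - 133)/11 = (21/11)*(-59) = -1239/11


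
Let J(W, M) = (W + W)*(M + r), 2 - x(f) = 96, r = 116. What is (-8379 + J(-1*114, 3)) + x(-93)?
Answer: -35605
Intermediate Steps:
x(f) = -94 (x(f) = 2 - 1*96 = 2 - 96 = -94)
J(W, M) = 2*W*(116 + M) (J(W, M) = (W + W)*(M + 116) = (2*W)*(116 + M) = 2*W*(116 + M))
(-8379 + J(-1*114, 3)) + x(-93) = (-8379 + 2*(-1*114)*(116 + 3)) - 94 = (-8379 + 2*(-114)*119) - 94 = (-8379 - 27132) - 94 = -35511 - 94 = -35605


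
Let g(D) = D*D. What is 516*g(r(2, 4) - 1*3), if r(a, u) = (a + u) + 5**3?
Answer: 8454144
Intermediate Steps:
r(a, u) = 125 + a + u (r(a, u) = (a + u) + 125 = 125 + a + u)
g(D) = D**2
516*g(r(2, 4) - 1*3) = 516*((125 + 2 + 4) - 1*3)**2 = 516*(131 - 3)**2 = 516*128**2 = 516*16384 = 8454144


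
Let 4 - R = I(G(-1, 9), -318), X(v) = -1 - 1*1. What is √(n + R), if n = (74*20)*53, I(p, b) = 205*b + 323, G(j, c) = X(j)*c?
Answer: √143311 ≈ 378.56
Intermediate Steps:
X(v) = -2 (X(v) = -1 - 1 = -2)
G(j, c) = -2*c
I(p, b) = 323 + 205*b
R = 64871 (R = 4 - (323 + 205*(-318)) = 4 - (323 - 65190) = 4 - 1*(-64867) = 4 + 64867 = 64871)
n = 78440 (n = 1480*53 = 78440)
√(n + R) = √(78440 + 64871) = √143311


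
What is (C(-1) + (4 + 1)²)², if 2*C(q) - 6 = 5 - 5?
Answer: 784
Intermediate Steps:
C(q) = 3 (C(q) = 3 + (5 - 5)/2 = 3 + (½)*0 = 3 + 0 = 3)
(C(-1) + (4 + 1)²)² = (3 + (4 + 1)²)² = (3 + 5²)² = (3 + 25)² = 28² = 784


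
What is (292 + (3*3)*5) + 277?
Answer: 614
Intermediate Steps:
(292 + (3*3)*5) + 277 = (292 + 9*5) + 277 = (292 + 45) + 277 = 337 + 277 = 614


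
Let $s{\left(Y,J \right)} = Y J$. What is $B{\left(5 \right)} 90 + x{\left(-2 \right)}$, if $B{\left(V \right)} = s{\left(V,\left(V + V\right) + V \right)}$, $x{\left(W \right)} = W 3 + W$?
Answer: $6742$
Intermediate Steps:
$s{\left(Y,J \right)} = J Y$
$x{\left(W \right)} = 4 W$ ($x{\left(W \right)} = 3 W + W = 4 W$)
$B{\left(V \right)} = 3 V^{2}$ ($B{\left(V \right)} = \left(\left(V + V\right) + V\right) V = \left(2 V + V\right) V = 3 V V = 3 V^{2}$)
$B{\left(5 \right)} 90 + x{\left(-2 \right)} = 3 \cdot 5^{2} \cdot 90 + 4 \left(-2\right) = 3 \cdot 25 \cdot 90 - 8 = 75 \cdot 90 - 8 = 6750 - 8 = 6742$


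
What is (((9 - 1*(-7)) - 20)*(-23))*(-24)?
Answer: -2208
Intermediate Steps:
(((9 - 1*(-7)) - 20)*(-23))*(-24) = (((9 + 7) - 20)*(-23))*(-24) = ((16 - 20)*(-23))*(-24) = -4*(-23)*(-24) = 92*(-24) = -2208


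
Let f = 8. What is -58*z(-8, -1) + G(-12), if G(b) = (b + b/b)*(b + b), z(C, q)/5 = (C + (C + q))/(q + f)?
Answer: 6778/7 ≈ 968.29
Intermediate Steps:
z(C, q) = 5*(q + 2*C)/(8 + q) (z(C, q) = 5*((C + (C + q))/(q + 8)) = 5*((q + 2*C)/(8 + q)) = 5*(q + 2*C)/(8 + q))
G(b) = 2*b*(1 + b) (G(b) = (b + 1)*(2*b) = (1 + b)*(2*b) = 2*b*(1 + b))
-58*z(-8, -1) + G(-12) = -290*(-1 + 2*(-8))/(8 - 1) + 2*(-12)*(1 - 12) = -290*(-1 - 16)/7 + 2*(-12)*(-11) = -290*(-17)/7 + 264 = -58*(-85/7) + 264 = 4930/7 + 264 = 6778/7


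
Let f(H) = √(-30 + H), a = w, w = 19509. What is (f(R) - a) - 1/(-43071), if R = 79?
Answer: -839970641/43071 ≈ -19502.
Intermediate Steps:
a = 19509
(f(R) - a) - 1/(-43071) = (√(-30 + 79) - 1*19509) - 1/(-43071) = (√49 - 19509) - 1*(-1/43071) = (7 - 19509) + 1/43071 = -19502 + 1/43071 = -839970641/43071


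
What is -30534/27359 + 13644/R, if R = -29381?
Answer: -1270405650/803834779 ≈ -1.5804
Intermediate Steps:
-30534/27359 + 13644/R = -30534/27359 + 13644/(-29381) = -30534*1/27359 + 13644*(-1/29381) = -30534/27359 - 13644/29381 = -1270405650/803834779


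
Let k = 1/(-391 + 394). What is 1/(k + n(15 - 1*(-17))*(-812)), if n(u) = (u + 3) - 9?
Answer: -3/63335 ≈ -4.7367e-5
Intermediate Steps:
n(u) = -6 + u (n(u) = (3 + u) - 9 = -6 + u)
k = ⅓ (k = 1/3 = ⅓ ≈ 0.33333)
1/(k + n(15 - 1*(-17))*(-812)) = 1/(⅓ + (-6 + (15 - 1*(-17)))*(-812)) = 1/(⅓ + (-6 + (15 + 17))*(-812)) = 1/(⅓ + (-6 + 32)*(-812)) = 1/(⅓ + 26*(-812)) = 1/(⅓ - 21112) = 1/(-63335/3) = -3/63335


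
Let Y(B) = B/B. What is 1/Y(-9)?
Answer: 1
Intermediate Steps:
Y(B) = 1
1/Y(-9) = 1/1 = 1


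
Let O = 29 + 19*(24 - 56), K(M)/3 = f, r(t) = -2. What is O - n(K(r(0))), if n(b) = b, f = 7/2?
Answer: -1179/2 ≈ -589.50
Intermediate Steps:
f = 7/2 (f = 7*(½) = 7/2 ≈ 3.5000)
K(M) = 21/2 (K(M) = 3*(7/2) = 21/2)
O = -579 (O = 29 + 19*(-32) = 29 - 608 = -579)
O - n(K(r(0))) = -579 - 1*21/2 = -579 - 21/2 = -1179/2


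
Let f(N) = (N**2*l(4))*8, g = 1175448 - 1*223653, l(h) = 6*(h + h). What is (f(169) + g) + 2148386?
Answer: 14067605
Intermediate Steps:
l(h) = 12*h (l(h) = 6*(2*h) = 12*h)
g = 951795 (g = 1175448 - 223653 = 951795)
f(N) = 384*N**2 (f(N) = (N**2*(12*4))*8 = (N**2*48)*8 = (48*N**2)*8 = 384*N**2)
(f(169) + g) + 2148386 = (384*169**2 + 951795) + 2148386 = (384*28561 + 951795) + 2148386 = (10967424 + 951795) + 2148386 = 11919219 + 2148386 = 14067605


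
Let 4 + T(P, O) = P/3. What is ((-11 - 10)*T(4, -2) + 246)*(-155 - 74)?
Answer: -69158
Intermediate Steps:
T(P, O) = -4 + P/3
((-11 - 10)*T(4, -2) + 246)*(-155 - 74) = ((-11 - 10)*(-4 + (⅓)*4) + 246)*(-155 - 74) = (-21*(-4 + 4/3) + 246)*(-229) = (-21*(-8/3) + 246)*(-229) = (56 + 246)*(-229) = 302*(-229) = -69158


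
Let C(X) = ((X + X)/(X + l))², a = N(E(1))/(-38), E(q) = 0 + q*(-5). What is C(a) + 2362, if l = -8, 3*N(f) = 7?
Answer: 1994853278/844561 ≈ 2362.0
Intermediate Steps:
E(q) = -5*q (E(q) = 0 - 5*q = -5*q)
N(f) = 7/3 (N(f) = (⅓)*7 = 7/3)
a = -7/114 (a = (7/3)/(-38) = (7/3)*(-1/38) = -7/114 ≈ -0.061404)
C(X) = 4*X²/(-8 + X)² (C(X) = ((X + X)/(X - 8))² = ((2*X)/(-8 + X))² = (2*X/(-8 + X))² = 4*X²/(-8 + X)²)
C(a) + 2362 = 4*(-7/114)²/(-8 - 7/114)² + 2362 = 4*(49/12996)/(-919/114)² + 2362 = 4*(49/12996)*(12996/844561) + 2362 = 196/844561 + 2362 = 1994853278/844561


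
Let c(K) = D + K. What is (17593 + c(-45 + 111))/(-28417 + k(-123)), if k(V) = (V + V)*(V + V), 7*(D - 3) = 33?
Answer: 123667/224693 ≈ 0.55038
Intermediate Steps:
D = 54/7 (D = 3 + (⅐)*33 = 3 + 33/7 = 54/7 ≈ 7.7143)
c(K) = 54/7 + K
k(V) = 4*V² (k(V) = (2*V)*(2*V) = 4*V²)
(17593 + c(-45 + 111))/(-28417 + k(-123)) = (17593 + (54/7 + (-45 + 111)))/(-28417 + 4*(-123)²) = (17593 + (54/7 + 66))/(-28417 + 4*15129) = (17593 + 516/7)/(-28417 + 60516) = (123667/7)/32099 = (123667/7)*(1/32099) = 123667/224693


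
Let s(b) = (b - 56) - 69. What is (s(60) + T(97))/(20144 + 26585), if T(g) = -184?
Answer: -3/563 ≈ -0.0053286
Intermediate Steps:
s(b) = -125 + b (s(b) = (-56 + b) - 69 = -125 + b)
(s(60) + T(97))/(20144 + 26585) = ((-125 + 60) - 184)/(20144 + 26585) = (-65 - 184)/46729 = -249*1/46729 = -3/563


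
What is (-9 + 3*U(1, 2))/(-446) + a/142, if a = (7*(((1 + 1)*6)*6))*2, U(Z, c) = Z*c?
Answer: 224997/31666 ≈ 7.1053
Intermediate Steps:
a = 1008 (a = (7*((2*6)*6))*2 = (7*(12*6))*2 = (7*72)*2 = 504*2 = 1008)
(-9 + 3*U(1, 2))/(-446) + a/142 = (-9 + 3*(1*2))/(-446) + 1008/142 = (-9 + 3*2)*(-1/446) + 1008*(1/142) = (-9 + 6)*(-1/446) + 504/71 = -3*(-1/446) + 504/71 = 3/446 + 504/71 = 224997/31666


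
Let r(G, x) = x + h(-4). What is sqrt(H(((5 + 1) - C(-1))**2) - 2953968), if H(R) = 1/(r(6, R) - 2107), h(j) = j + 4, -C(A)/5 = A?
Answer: I*sqrt(161747471834)/234 ≈ 1718.7*I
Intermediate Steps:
C(A) = -5*A
h(j) = 4 + j
r(G, x) = x (r(G, x) = x + (4 - 4) = x + 0 = x)
H(R) = 1/(-2107 + R) (H(R) = 1/(R - 2107) = 1/(-2107 + R))
sqrt(H(((5 + 1) - C(-1))**2) - 2953968) = sqrt(1/(-2107 + ((5 + 1) - (-5)*(-1))**2) - 2953968) = sqrt(1/(-2107 + (6 - 1*5)**2) - 2953968) = sqrt(1/(-2107 + (6 - 5)**2) - 2953968) = sqrt(1/(-2107 + 1**2) - 2953968) = sqrt(1/(-2107 + 1) - 2953968) = sqrt(1/(-2106) - 2953968) = sqrt(-1/2106 - 2953968) = sqrt(-6221056609/2106) = I*sqrt(161747471834)/234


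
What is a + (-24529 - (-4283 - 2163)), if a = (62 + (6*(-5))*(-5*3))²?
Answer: 244061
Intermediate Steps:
a = 262144 (a = (62 - 30*(-15))² = (62 + 450)² = 512² = 262144)
a + (-24529 - (-4283 - 2163)) = 262144 + (-24529 - (-4283 - 2163)) = 262144 + (-24529 - 1*(-6446)) = 262144 + (-24529 + 6446) = 262144 - 18083 = 244061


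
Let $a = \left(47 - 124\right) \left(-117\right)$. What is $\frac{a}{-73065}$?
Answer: $- \frac{3003}{24355} \approx -0.1233$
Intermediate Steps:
$a = 9009$ ($a = \left(-77\right) \left(-117\right) = 9009$)
$\frac{a}{-73065} = \frac{9009}{-73065} = 9009 \left(- \frac{1}{73065}\right) = - \frac{3003}{24355}$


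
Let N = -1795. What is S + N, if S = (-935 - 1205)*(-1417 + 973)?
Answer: 948365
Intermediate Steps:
S = 950160 (S = -2140*(-444) = 950160)
S + N = 950160 - 1795 = 948365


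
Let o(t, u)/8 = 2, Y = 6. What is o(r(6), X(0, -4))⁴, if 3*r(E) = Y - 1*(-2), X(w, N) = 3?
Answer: 65536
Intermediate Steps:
r(E) = 8/3 (r(E) = (6 - 1*(-2))/3 = (6 + 2)/3 = (⅓)*8 = 8/3)
o(t, u) = 16 (o(t, u) = 8*2 = 16)
o(r(6), X(0, -4))⁴ = 16⁴ = 65536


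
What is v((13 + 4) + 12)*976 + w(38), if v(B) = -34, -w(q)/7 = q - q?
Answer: -33184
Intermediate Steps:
w(q) = 0 (w(q) = -7*(q - q) = -7*0 = 0)
v((13 + 4) + 12)*976 + w(38) = -34*976 + 0 = -33184 + 0 = -33184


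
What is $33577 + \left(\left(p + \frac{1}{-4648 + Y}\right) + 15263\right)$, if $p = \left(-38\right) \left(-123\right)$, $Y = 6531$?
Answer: $\frac{100766863}{1883} \approx 53514.0$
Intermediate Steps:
$p = 4674$
$33577 + \left(\left(p + \frac{1}{-4648 + Y}\right) + 15263\right) = 33577 + \left(\left(4674 + \frac{1}{-4648 + 6531}\right) + 15263\right) = 33577 + \left(\left(4674 + \frac{1}{1883}\right) + 15263\right) = 33577 + \left(\frac{8801143}{1883} + 15263\right) = 33577 + \frac{37541372}{1883} = \frac{100766863}{1883}$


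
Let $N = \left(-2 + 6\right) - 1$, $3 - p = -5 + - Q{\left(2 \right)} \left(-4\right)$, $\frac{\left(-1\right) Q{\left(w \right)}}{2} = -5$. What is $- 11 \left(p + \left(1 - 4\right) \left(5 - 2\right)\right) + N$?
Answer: $454$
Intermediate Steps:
$Q{\left(w \right)} = 10$ ($Q{\left(w \right)} = \left(-2\right) \left(-5\right) = 10$)
$p = -32$ ($p = 3 - \left(-5 + \left(-1\right) 10 \left(-4\right)\right) = 3 - \left(-5 - -40\right) = 3 - \left(-5 + 40\right) = 3 - 35 = -32$)
$N = 3$ ($N = 4 - 1 = 3$)
$- 11 \left(p + \left(1 - 4\right) \left(5 - 2\right)\right) + N = - 11 \left(-32 + \left(1 - 4\right) \left(5 - 2\right)\right) + 3 = - 11 \left(-32 - 9\right) + 3 = \left(-11\right) \left(-41\right) + 3 = 451 + 3 = 454$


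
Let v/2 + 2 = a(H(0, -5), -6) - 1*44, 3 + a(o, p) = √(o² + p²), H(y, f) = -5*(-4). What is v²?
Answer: 11348 - 784*√109 ≈ 3162.8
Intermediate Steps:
H(y, f) = 20
a(o, p) = -3 + √(o² + p²)
v = -98 + 4*√109 (v = -4 + 2*((-3 + √(20² + (-6)²)) - 1*44) = -4 + 2*((-3 + √(400 + 36)) - 44) = -4 + 2*((-3 + √436) - 44) = -4 + 2*((-3 + 2*√109) - 44) = -4 + 2*(-47 + 2*√109) = -4 + (-94 + 4*√109) = -98 + 4*√109 ≈ -56.239)
v² = (-98 + 4*√109)²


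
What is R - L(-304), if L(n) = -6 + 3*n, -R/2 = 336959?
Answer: -673000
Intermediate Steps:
R = -673918 (R = -2*336959 = -673918)
R - L(-304) = -673918 - (-6 + 3*(-304)) = -673918 - (-6 - 912) = -673918 - 1*(-918) = -673918 + 918 = -673000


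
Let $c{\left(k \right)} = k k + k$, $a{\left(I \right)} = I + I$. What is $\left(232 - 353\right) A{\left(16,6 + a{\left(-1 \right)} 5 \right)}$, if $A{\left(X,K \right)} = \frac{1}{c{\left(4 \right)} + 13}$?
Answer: $- \frac{11}{3} \approx -3.6667$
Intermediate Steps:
$a{\left(I \right)} = 2 I$
$c{\left(k \right)} = k + k^{2}$ ($c{\left(k \right)} = k^{2} + k = k + k^{2}$)
$A{\left(X,K \right)} = \frac{1}{33}$ ($A{\left(X,K \right)} = \frac{1}{4 \left(1 + 4\right) + 13} = \frac{1}{4 \cdot 5 + 13} = \frac{1}{20 + 13} = \frac{1}{33}$)
$\left(232 - 353\right) A{\left(16,6 + a{\left(-1 \right)} 5 \right)} = \left(232 - 353\right) \frac{1}{33} = \left(-121\right) \frac{1}{33} = - \frac{11}{3}$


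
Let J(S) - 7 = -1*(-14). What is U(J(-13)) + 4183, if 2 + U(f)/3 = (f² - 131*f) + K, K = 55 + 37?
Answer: -2477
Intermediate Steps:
J(S) = 21 (J(S) = 7 - 1*(-14) = 7 + 14 = 21)
K = 92
U(f) = 270 - 393*f + 3*f² (U(f) = -6 + 3*((f² - 131*f) + 92) = -6 + 3*(92 + f² - 131*f) = -6 + (276 - 393*f + 3*f²) = 270 - 393*f + 3*f²)
U(J(-13)) + 4183 = (270 - 393*21 + 3*21²) + 4183 = (270 - 8253 + 3*441) + 4183 = (270 - 8253 + 1323) + 4183 = -6660 + 4183 = -2477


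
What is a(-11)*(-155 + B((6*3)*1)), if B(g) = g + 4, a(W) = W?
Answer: 1463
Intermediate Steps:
B(g) = 4 + g
a(-11)*(-155 + B((6*3)*1)) = -11*(-155 + (4 + (6*3)*1)) = -11*(-155 + (4 + 18*1)) = -11*(-155 + (4 + 18)) = -11*(-155 + 22) = -11*(-133) = 1463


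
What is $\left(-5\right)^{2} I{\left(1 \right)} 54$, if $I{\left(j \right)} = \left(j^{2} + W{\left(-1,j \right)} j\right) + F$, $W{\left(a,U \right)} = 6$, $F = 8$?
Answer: $20250$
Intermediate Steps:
$I{\left(j \right)} = 8 + j^{2} + 6 j$ ($I{\left(j \right)} = \left(j^{2} + 6 j\right) + 8 = 8 + j^{2} + 6 j$)
$\left(-5\right)^{2} I{\left(1 \right)} 54 = \left(-5\right)^{2} \left(8 + 1^{2} + 6 \cdot 1\right) 54 = 25 \left(8 + 1 + 6\right) 54 = 25 \cdot 15 \cdot 54 = 375 \cdot 54 = 20250$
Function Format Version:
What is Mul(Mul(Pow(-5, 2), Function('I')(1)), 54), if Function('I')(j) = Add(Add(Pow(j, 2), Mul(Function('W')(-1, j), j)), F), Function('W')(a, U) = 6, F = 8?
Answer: 20250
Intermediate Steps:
Function('I')(j) = Add(8, Pow(j, 2), Mul(6, j)) (Function('I')(j) = Add(Add(Pow(j, 2), Mul(6, j)), 8) = Add(8, Pow(j, 2), Mul(6, j)))
Mul(Mul(Pow(-5, 2), Function('I')(1)), 54) = Mul(Mul(Pow(-5, 2), Add(8, Pow(1, 2), Mul(6, 1))), 54) = Mul(Mul(25, Add(8, 1, 6)), 54) = Mul(Mul(25, 15), 54) = Mul(375, 54) = 20250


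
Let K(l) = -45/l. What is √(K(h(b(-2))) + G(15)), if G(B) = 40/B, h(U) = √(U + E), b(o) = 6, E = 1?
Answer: √(1176 - 2835*√7)/21 ≈ 3.787*I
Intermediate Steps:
h(U) = √(1 + U) (h(U) = √(U + 1) = √(1 + U))
√(K(h(b(-2))) + G(15)) = √(-45/√(1 + 6) + 40/15) = √(-45*√7/7 + 40*(1/15)) = √(-45*√7/7 + 8/3) = √(8/3 - 45*√7/7)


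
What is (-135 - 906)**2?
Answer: 1083681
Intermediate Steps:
(-135 - 906)**2 = (-1041)**2 = 1083681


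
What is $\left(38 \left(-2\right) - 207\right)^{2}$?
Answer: $80089$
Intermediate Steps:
$\left(38 \left(-2\right) - 207\right)^{2} = \left(-76 - 207\right)^{2} = \left(-283\right)^{2} = 80089$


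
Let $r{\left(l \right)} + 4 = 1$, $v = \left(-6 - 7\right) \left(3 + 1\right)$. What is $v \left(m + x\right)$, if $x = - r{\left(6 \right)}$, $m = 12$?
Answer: $-780$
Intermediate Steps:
$v = -52$ ($v = \left(-13\right) 4 = -52$)
$r{\left(l \right)} = -3$ ($r{\left(l \right)} = -4 + 1 = -3$)
$x = 3$ ($x = \left(-1\right) \left(-3\right) = 3$)
$v \left(m + x\right) = - 52 \left(12 + 3\right) = \left(-52\right) 15 = -780$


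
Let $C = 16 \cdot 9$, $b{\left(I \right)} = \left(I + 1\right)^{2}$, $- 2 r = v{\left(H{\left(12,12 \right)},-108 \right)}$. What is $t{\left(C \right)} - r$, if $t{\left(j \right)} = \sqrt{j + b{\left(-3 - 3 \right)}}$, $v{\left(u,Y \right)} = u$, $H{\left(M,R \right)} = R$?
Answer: $19$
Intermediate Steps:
$r = -6$ ($r = \left(- \frac{1}{2}\right) 12 = -6$)
$b{\left(I \right)} = \left(1 + I\right)^{2}$
$C = 144$
$t{\left(j \right)} = \sqrt{25 + j}$ ($t{\left(j \right)} = \sqrt{j + \left(1 - 6\right)^{2}} = \sqrt{j + \left(-5\right)^{2}} = \sqrt{j + 25} = \sqrt{25 + j}$)
$t{\left(C \right)} - r = \sqrt{25 + 144} - -6 = \sqrt{169} + 6 = 13 + 6 = 19$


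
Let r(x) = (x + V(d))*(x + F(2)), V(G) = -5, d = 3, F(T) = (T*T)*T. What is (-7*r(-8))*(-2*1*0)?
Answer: 0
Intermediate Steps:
F(T) = T³ (F(T) = T²*T = T³)
r(x) = (-5 + x)*(8 + x) (r(x) = (x - 5)*(x + 2³) = (-5 + x)*(x + 8) = (-5 + x)*(8 + x))
(-7*r(-8))*(-2*1*0) = (-7*(-40 + (-8)² + 3*(-8)))*(-2*1*0) = (-7*(-40 + 64 - 24))*(-2*0) = -7*0*0 = 0*0 = 0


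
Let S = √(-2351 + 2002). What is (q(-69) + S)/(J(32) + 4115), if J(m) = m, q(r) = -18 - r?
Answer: 51/4147 + I*√349/4147 ≈ 0.012298 + 0.0045048*I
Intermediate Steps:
S = I*√349 (S = √(-349) = I*√349 ≈ 18.682*I)
(q(-69) + S)/(J(32) + 4115) = ((-18 - 1*(-69)) + I*√349)/(32 + 4115) = ((-18 + 69) + I*√349)/4147 = (51 + I*√349)*(1/4147) = 51/4147 + I*√349/4147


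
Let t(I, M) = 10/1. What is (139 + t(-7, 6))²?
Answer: 22201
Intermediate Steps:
t(I, M) = 10 (t(I, M) = 10*1 = 10)
(139 + t(-7, 6))² = (139 + 10)² = 149² = 22201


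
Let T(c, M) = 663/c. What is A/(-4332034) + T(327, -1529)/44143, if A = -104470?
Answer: 251811936702/10421979238979 ≈ 0.024162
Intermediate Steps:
A/(-4332034) + T(327, -1529)/44143 = -104470/(-4332034) + (663/327)/44143 = -104470*(-1/4332034) + (663*(1/327))*(1/44143) = 52235/2166017 + (221/109)*(1/44143) = 52235/2166017 + 221/4811587 = 251811936702/10421979238979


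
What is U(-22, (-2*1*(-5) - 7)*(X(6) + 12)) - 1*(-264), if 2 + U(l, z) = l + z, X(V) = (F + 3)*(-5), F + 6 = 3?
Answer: 276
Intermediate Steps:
F = -3 (F = -6 + 3 = -3)
X(V) = 0 (X(V) = (-3 + 3)*(-5) = 0*(-5) = 0)
U(l, z) = -2 + l + z (U(l, z) = -2 + (l + z) = -2 + l + z)
U(-22, (-2*1*(-5) - 7)*(X(6) + 12)) - 1*(-264) = (-2 - 22 + (-2*1*(-5) - 7)*(0 + 12)) - 1*(-264) = (-2 - 22 + (-2*(-5) - 7)*12) + 264 = (-2 - 22 + (10 - 7)*12) + 264 = (-2 - 22 + 3*12) + 264 = (-2 - 22 + 36) + 264 = 12 + 264 = 276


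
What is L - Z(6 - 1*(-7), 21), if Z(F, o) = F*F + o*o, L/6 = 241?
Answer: 836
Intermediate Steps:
L = 1446 (L = 6*241 = 1446)
Z(F, o) = F² + o²
L - Z(6 - 1*(-7), 21) = 1446 - ((6 - 1*(-7))² + 21²) = 1446 - ((6 + 7)² + 441) = 1446 - (13² + 441) = 1446 - (169 + 441) = 1446 - 1*610 = 1446 - 610 = 836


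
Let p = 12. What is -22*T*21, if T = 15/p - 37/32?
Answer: -693/16 ≈ -43.313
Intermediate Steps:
T = 3/32 (T = 15/12 - 37/32 = 15*(1/12) - 37*1/32 = 5/4 - 37/32 = 3/32 ≈ 0.093750)
-22*T*21 = -22*3/32*21 = -33/16*21 = -693/16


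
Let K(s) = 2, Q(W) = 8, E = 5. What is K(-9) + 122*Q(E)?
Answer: 978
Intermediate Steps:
K(-9) + 122*Q(E) = 2 + 122*8 = 2 + 976 = 978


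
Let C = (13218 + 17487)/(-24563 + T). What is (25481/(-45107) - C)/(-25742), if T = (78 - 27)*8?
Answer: -76951688/2804744283707 ≈ -2.7436e-5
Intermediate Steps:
T = 408 (T = 51*8 = 408)
C = -6141/4831 (C = (13218 + 17487)/(-24563 + 408) = 30705/(-24155) = 30705*(-1/24155) = -6141/4831 ≈ -1.2712)
(25481/(-45107) - C)/(-25742) = (25481/(-45107) - 1*(-6141/4831))/(-25742) = (25481*(-1/45107) + 6141/4831)*(-1/25742) = (-25481/45107 + 6141/4831)*(-1/25742) = (153903376/217911917)*(-1/25742) = -76951688/2804744283707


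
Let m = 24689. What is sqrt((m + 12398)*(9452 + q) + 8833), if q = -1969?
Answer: sqrt(277530854) ≈ 16659.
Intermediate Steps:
sqrt((m + 12398)*(9452 + q) + 8833) = sqrt((24689 + 12398)*(9452 - 1969) + 8833) = sqrt(37087*7483 + 8833) = sqrt(277522021 + 8833) = sqrt(277530854)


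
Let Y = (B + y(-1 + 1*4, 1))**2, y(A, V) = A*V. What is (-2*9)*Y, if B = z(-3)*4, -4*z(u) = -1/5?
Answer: -4608/25 ≈ -184.32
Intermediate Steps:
z(u) = 1/20 (z(u) = -(-1)/(4*5) = -1/4*(-1/5) = 1/20)
B = 1/5 (B = (1/20)*4 = 1/5 ≈ 0.20000)
Y = 256/25 (Y = (1/5 + (-1 + 1*4)*1)**2 = (1/5 + (-1 + 4)*1)**2 = (1/5 + 3*1)**2 = (1/5 + 3)**2 = (16/5)**2 = 256/25 ≈ 10.240)
(-2*9)*Y = -2*9*(256/25) = -18*256/25 = -4608/25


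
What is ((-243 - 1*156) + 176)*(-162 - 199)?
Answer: 80503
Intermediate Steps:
((-243 - 1*156) + 176)*(-162 - 199) = ((-243 - 156) + 176)*(-361) = (-399 + 176)*(-361) = -223*(-361) = 80503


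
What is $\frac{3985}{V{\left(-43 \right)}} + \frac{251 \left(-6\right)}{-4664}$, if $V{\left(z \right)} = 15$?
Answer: $\frac{1860863}{6996} \approx 265.99$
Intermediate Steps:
$\frac{3985}{V{\left(-43 \right)}} + \frac{251 \left(-6\right)}{-4664} = \frac{3985}{15} + \frac{251 \left(-6\right)}{-4664} = 3985 \cdot \frac{1}{15} - - \frac{753}{2332} = \frac{797}{3} + \frac{753}{2332} = \frac{1860863}{6996}$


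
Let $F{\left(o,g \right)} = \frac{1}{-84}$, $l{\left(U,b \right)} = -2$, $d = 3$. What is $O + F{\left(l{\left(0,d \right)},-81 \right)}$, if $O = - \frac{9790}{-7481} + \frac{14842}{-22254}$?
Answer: $\frac{489308061}{776916812} \approx 0.62981$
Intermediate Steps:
$F{\left(o,g \right)} = - \frac{1}{84}$
$O = \frac{53416829}{83241087}$ ($O = \left(-9790\right) \left(- \frac{1}{7481}\right) + 14842 \left(- \frac{1}{22254}\right) = \frac{9790}{7481} - \frac{7421}{11127} = \frac{53416829}{83241087} \approx 0.64171$)
$O + F{\left(l{\left(0,d \right)},-81 \right)} = \frac{53416829}{83241087} - \frac{1}{84} = \frac{489308061}{776916812}$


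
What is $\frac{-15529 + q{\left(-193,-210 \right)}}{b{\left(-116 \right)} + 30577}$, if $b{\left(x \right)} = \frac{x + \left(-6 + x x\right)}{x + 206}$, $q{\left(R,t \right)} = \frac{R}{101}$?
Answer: $- \frac{35293995}{69822916} \approx -0.50548$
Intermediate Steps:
$q{\left(R,t \right)} = \frac{R}{101}$ ($q{\left(R,t \right)} = R \frac{1}{101} = \frac{R}{101}$)
$b{\left(x \right)} = \frac{-6 + x + x^{2}}{206 + x}$ ($b{\left(x \right)} = \frac{x + \left(-6 + x^{2}\right)}{206 + x} = \frac{-6 + x + x^{2}}{206 + x}$)
$\frac{-15529 + q{\left(-193,-210 \right)}}{b{\left(-116 \right)} + 30577} = \frac{-15529 + \frac{1}{101} \left(-193\right)}{\frac{-6 - 116 + \left(-116\right)^{2}}{206 - 116} + 30577} = \frac{-15529 - \frac{193}{101}}{\frac{-6 - 116 + 13456}{90} + 30577} = - \frac{1568622}{101 \left(\frac{1}{90} \cdot 13334 + 30577\right)} = - \frac{1568622}{101 \left(\frac{6667}{45} + 30577\right)} = - \frac{1568622}{101 \cdot \frac{1382632}{45}} = \left(- \frac{1568622}{101}\right) \frac{45}{1382632} = - \frac{35293995}{69822916}$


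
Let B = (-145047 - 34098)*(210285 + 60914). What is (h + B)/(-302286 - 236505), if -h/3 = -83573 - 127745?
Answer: 16194436967/179597 ≈ 90171.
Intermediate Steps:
B = -48583944855 (B = -179145*271199 = -48583944855)
h = 633954 (h = -3*(-83573 - 127745) = -3*(-211318) = 633954)
(h + B)/(-302286 - 236505) = (633954 - 48583944855)/(-302286 - 236505) = -48583310901/(-538791) = -48583310901*(-1/538791) = 16194436967/179597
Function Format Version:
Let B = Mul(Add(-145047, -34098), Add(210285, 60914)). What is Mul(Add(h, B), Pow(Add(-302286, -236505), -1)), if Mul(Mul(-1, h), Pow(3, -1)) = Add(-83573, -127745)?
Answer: Rational(16194436967, 179597) ≈ 90171.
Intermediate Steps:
B = -48583944855 (B = Mul(-179145, 271199) = -48583944855)
h = 633954 (h = Mul(-3, Add(-83573, -127745)) = Mul(-3, -211318) = 633954)
Mul(Add(h, B), Pow(Add(-302286, -236505), -1)) = Mul(Add(633954, -48583944855), Pow(Add(-302286, -236505), -1)) = Mul(-48583310901, Pow(-538791, -1)) = Mul(-48583310901, Rational(-1, 538791)) = Rational(16194436967, 179597)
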